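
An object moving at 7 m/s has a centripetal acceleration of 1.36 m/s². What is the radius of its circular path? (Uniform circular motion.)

r = v²/a_c = 7²/1.36 = 36.03 m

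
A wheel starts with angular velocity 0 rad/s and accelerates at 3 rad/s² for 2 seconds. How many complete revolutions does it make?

θ = ω₀t + ½αt² = 0×2 + ½×3×2² = 6.0 rad
Total revolutions = θ/(2π) = 6.0/(2π) = 0.95
Complete revolutions = ⌊0.95⌋ = 0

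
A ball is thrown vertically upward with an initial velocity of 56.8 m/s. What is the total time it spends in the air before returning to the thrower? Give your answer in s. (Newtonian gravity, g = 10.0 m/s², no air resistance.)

t_total = 2 × v₀ / g = 2 × 56.8 / 10.0 = 11.36 s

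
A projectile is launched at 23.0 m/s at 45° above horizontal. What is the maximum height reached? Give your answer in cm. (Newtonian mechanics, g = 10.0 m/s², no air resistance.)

H = v₀² × sin²(θ) / (2g) = 23.0² × sin(45°)² / (2 × 10.0) = 529.0 × 0.5 / 20.0 = 13.225 m
H = 13.225 m / 0.01 = 1322 cm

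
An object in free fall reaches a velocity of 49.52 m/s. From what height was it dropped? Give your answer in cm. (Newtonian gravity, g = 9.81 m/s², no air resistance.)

h = v² / (2g) = 49.52² / (2 × 9.81) = 124.986 m
h = 124.986 m / 0.01 = 12500 cm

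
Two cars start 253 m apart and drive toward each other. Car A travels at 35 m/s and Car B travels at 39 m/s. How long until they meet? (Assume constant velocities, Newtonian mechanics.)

Combined speed: v_combined = 35 + 39 = 74 m/s
Time to meet: t = d/v_combined = 253/74 = 3.42 s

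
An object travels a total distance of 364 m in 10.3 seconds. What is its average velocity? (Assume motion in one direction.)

v_avg = Δd / Δt = 364 / 10.3 = 35.34 m/s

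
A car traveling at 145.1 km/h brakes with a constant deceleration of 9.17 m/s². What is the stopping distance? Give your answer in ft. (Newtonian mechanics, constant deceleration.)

v₀ = 145.1 km/h × 0.2777777777777778 = 40.3056 m/s
d = v₀² / (2a) = 40.3056² / (2 × 9.17) = 1624.54 / 18.34 = 88.5791 m
d = 88.5791 m / 0.3048 = 290.6 ft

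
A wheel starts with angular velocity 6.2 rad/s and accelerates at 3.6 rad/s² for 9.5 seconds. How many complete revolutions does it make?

θ = ω₀t + ½αt² = 6.2×9.5 + ½×3.6×9.5² = 221.35 rad
Total revolutions = θ/(2π) = 221.35/(2π) = 35.23
Complete revolutions = ⌊35.23⌋ = 35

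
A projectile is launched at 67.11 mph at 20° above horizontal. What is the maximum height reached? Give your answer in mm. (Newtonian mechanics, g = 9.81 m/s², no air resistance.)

v₀ = 67.11 mph × 0.44704 = 30.0009 m/s
H = v₀² × sin²(θ) / (2g) = 30.0009² × sin(20°)² / (2 × 9.81) = 900.054 × 0.116978 / 19.62 = 5.36629 m
H = 5.36629 m / 0.001 = 5366 mm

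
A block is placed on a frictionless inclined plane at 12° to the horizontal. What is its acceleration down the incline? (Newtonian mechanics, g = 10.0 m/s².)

a = g sin(θ) = 10.0 × sin(12°) = 10.0 × 0.2079 = 2.08 m/s²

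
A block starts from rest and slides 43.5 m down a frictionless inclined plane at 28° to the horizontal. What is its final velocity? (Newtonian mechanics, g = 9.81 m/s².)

a = g sin(θ) = 9.81 × sin(28°) = 4.6055 m/s²
v = √(2ad) = √(2 × 4.6055 × 43.5) = 20.02 m/s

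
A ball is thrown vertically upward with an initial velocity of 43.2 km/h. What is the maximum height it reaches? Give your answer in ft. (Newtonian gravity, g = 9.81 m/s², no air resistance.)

v₀ = 43.2 km/h × 0.2777777777777778 = 12.0 m/s
h_max = v₀² / (2g) = 12.0² / (2 × 9.81) = 144.0 / 19.62 = 7.33945 m
h_max = 7.33945 m / 0.3048 = 24.08 ft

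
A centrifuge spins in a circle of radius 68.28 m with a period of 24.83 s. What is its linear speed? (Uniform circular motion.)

v = 2πr/T = 2π×68.28/24.83 = 17.28 m/s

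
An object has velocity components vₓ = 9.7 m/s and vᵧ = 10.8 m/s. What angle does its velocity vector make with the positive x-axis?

θ = arctan(vᵧ/vₓ) = arctan(10.8/9.7) = 48.07°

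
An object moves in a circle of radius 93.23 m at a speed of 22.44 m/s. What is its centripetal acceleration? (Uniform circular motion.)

a_c = v²/r = 22.44²/93.23 = 503.5536/93.23 = 5.4 m/s²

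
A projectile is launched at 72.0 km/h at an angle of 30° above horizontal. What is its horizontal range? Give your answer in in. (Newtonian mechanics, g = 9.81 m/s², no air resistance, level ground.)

v₀ = 72.0 km/h × 0.2777777777777778 = 20.0 m/s
R = v₀² × sin(2θ) / g = 20.0² × sin(2 × 30°) / 9.81 = 400.0 × 0.866025 / 9.81 = 35.3119 m
R = 35.3119 m / 0.0254 = 1390 in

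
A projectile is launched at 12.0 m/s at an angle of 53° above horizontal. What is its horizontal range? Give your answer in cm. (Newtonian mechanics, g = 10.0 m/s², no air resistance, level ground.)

R = v₀² × sin(2θ) / g = 12.0² × sin(2 × 53°) / 10.0 = 144.0 × 0.961262 / 10.0 = 13.8422 m
R = 13.8422 m / 0.01 = 1384 cm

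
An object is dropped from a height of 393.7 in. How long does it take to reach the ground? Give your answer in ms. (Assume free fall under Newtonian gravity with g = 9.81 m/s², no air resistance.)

h = 393.7 in × 0.0254 = 9.99998 m
t = √(2h/g) = √(2 × 9.99998 / 9.81) = 1.42784 s
t = 1.42784 s / 0.001 = 1428 ms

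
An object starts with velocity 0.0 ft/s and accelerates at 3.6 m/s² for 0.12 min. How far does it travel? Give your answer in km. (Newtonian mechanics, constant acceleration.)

v₀ = 0.0 ft/s × 0.3048 = 0.0 m/s
t = 0.12 min × 60.0 = 7.2 s
d = v₀ × t + ½ × a × t² = 0.0 × 7.2 + 0.5 × 3.6 × 7.2² = 93.312 m
d = 93.312 m / 1000.0 = 0.09331 km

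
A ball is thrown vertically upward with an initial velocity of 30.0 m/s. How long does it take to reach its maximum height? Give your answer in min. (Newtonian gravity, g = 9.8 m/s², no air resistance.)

t_up = v₀ / g = 30.0 / 9.8 = 3.06122 s
t_up = 3.06122 s / 60.0 = 0.05102 min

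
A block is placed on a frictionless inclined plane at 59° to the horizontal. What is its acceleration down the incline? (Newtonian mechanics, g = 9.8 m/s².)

a = g sin(θ) = 9.8 × sin(59°) = 9.8 × 0.8572 = 8.4 m/s²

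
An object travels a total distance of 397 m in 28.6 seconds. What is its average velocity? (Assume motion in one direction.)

v_avg = Δd / Δt = 397 / 28.6 = 13.88 m/s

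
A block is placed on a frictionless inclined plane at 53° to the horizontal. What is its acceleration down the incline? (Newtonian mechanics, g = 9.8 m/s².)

a = g sin(θ) = 9.8 × sin(53°) = 9.8 × 0.7986 = 7.83 m/s²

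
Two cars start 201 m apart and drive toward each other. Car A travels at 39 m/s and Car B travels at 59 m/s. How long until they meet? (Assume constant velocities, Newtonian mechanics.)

Combined speed: v_combined = 39 + 59 = 98 m/s
Time to meet: t = d/v_combined = 201/98 = 2.05 s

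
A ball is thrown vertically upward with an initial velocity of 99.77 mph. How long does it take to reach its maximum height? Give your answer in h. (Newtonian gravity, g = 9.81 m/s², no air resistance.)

v₀ = 99.77 mph × 0.44704 = 44.6012 m/s
t_up = v₀ / g = 44.6012 / 9.81 = 4.5465 s
t_up = 4.5465 s / 3600.0 = 0.001263 h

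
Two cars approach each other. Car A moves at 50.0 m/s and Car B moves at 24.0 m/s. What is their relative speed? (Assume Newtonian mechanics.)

v_rel = v_A + v_B = 50.0 + 24.0 = 74.0 m/s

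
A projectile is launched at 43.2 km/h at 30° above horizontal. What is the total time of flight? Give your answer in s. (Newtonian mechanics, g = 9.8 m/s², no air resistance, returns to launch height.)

v₀ = 43.2 km/h × 0.2777777777777778 = 12.0 m/s
T = 2 × v₀ × sin(θ) / g = 2 × 12.0 × sin(30°) / 9.8 = 2 × 12.0 × 0.5 / 9.8 = 1.224 s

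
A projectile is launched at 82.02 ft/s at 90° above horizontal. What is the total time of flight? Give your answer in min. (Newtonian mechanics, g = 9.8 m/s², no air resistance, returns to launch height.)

v₀ = 82.02 ft/s × 0.3048 = 24.9997 m/s
T = 2 × v₀ × sin(θ) / g = 2 × 24.9997 × sin(90°) / 9.8 = 2 × 24.9997 × 1.0 / 9.8 = 5.10198 s
T = 5.10198 s / 60.0 = 0.08503 min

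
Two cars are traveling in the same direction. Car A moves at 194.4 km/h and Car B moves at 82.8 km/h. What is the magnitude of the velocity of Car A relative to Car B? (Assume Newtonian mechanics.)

v_rel = |v_A - v_B| = |194.4 - 82.8| = 111.6 km/h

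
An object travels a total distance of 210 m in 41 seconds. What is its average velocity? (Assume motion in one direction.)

v_avg = Δd / Δt = 210 / 41 = 5.12 m/s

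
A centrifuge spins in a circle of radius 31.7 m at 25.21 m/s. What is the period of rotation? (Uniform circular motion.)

T = 2πr/v = 2π×31.7/25.21 = 7.9 s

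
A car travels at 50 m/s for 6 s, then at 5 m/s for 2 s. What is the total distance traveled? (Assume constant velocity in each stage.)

d₁ = v₁t₁ = 50 × 6 = 300 m
d₂ = v₂t₂ = 5 × 2 = 10 m
d_total = 300 + 10 = 310 m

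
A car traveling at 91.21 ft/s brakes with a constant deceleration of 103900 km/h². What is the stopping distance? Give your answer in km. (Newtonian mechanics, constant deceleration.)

v₀ = 91.21 ft/s × 0.3048 = 27.8008 m/s
a = 103900 km/h² × 7.716049382716049e-05 = 8.01698 m/s²
d = v₀² / (2a) = 27.8008² / (2 × 8.01698) = 772.884 / 16.034 = 48.2028 m
d = 48.2028 m / 1000.0 = 0.0482 km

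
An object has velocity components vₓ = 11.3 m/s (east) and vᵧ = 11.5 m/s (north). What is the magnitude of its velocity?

|v| = √(vₓ² + vᵧ²) = √(11.3² + 11.5²) = √(259.94) = 16.12 m/s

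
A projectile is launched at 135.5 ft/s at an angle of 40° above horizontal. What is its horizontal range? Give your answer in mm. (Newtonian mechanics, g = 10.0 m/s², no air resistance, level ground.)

v₀ = 135.5 ft/s × 0.3048 = 41.3004 m/s
R = v₀² × sin(2θ) / g = 41.3004² × sin(2 × 40°) / 10.0 = 1705.72 × 0.984808 / 10.0 = 167.981 m
R = 167.981 m / 0.001 = 168000 mm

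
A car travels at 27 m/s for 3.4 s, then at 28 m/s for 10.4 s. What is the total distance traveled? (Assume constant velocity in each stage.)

d₁ = v₁t₁ = 27 × 3.4 = 91.8 m
d₂ = v₂t₂ = 28 × 10.4 = 291.2 m
d_total = 91.8 + 291.2 = 383.0 m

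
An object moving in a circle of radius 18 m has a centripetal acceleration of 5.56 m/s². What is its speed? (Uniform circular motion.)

v = √(a_c × r) = √(5.56 × 18) = 10.0 m/s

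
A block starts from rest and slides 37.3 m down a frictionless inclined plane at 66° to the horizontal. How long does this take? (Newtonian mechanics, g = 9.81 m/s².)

a = g sin(θ) = 9.81 × sin(66°) = 8.9619 m/s²
t = √(2d/a) = √(2 × 37.3 / 8.9619) = 2.89 s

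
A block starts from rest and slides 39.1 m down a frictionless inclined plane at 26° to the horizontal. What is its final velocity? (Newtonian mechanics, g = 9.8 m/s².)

a = g sin(θ) = 9.8 × sin(26°) = 4.296 m/s²
v = √(2ad) = √(2 × 4.296 × 39.1) = 18.33 m/s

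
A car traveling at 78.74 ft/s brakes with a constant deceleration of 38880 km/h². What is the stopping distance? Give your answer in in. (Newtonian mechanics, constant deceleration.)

v₀ = 78.74 ft/s × 0.3048 = 24.0 m/s
a = 38880 km/h² × 7.716049382716049e-05 = 3.0 m/s²
d = v₀² / (2a) = 24.0² / (2 × 3.0) = 576.0 / 6.0 = 96.0 m
d = 96.0 m / 0.0254 = 3780 in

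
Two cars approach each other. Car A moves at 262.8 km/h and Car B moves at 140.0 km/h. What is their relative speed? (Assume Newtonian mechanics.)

v_rel = v_A + v_B = 262.8 + 140.0 = 402.8 km/h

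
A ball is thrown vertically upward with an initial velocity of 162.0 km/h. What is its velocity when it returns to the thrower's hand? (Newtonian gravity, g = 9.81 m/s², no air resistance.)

By conservation of energy (no air resistance), the ball returns to the throw height with the same speed as launch, but directed downward.
|v_ground| = v₀ = 162.0 km/h
v_ground = 162.0 km/h (downward)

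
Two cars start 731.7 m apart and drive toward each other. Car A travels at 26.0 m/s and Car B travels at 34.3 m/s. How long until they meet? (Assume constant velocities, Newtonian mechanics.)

Combined speed: v_combined = 26.0 + 34.3 = 60.3 m/s
Time to meet: t = d/v_combined = 731.7/60.3 = 12.13 s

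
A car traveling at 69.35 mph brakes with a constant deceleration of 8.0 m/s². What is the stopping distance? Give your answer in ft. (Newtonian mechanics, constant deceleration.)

v₀ = 69.35 mph × 0.44704 = 31.0022 m/s
d = v₀² / (2a) = 31.0022² / (2 × 8.0) = 961.136 / 16.0 = 60.071 m
d = 60.071 m / 0.3048 = 197.1 ft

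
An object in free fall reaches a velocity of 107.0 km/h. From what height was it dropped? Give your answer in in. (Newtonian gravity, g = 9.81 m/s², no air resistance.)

v = 107.0 km/h × 0.2777777777777778 = 29.7222 m/s
h = v² / (2g) = 29.7222² / (2 × 9.81) = 45.026 m
h = 45.026 m / 0.0254 = 1773 in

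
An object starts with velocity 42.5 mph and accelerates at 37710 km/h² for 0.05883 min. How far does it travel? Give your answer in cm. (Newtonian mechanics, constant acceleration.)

v₀ = 42.5 mph × 0.44704 = 18.9992 m/s
a = 37710 km/h² × 7.716049382716049e-05 = 2.90972 m/s²
t = 0.05883 min × 60.0 = 3.5298 s
d = v₀ × t + ½ × a × t² = 18.9992 × 3.5298 + 0.5 × 2.90972 × 3.5298² = 85.1902 m
d = 85.1902 m / 0.01 = 8519 cm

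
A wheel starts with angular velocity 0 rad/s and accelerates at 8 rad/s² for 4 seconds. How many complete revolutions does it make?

θ = ω₀t + ½αt² = 0×4 + ½×8×4² = 64.0 rad
Total revolutions = θ/(2π) = 64.0/(2π) = 10.19
Complete revolutions = ⌊10.19⌋ = 10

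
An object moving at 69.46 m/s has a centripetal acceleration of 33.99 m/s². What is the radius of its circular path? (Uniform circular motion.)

r = v²/a_c = 69.46²/33.99 = 141.94 m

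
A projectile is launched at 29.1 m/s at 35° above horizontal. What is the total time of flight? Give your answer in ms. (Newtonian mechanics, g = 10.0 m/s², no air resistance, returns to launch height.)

T = 2 × v₀ × sin(θ) / g = 2 × 29.1 × sin(35°) / 10.0 = 2 × 29.1 × 0.573576 / 10.0 = 3.33821 s
T = 3.33821 s / 0.001 = 3338 ms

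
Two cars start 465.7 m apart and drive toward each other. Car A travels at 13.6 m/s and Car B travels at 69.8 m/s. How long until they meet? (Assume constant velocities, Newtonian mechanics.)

Combined speed: v_combined = 13.6 + 69.8 = 83.4 m/s
Time to meet: t = d/v_combined = 465.7/83.4 = 5.58 s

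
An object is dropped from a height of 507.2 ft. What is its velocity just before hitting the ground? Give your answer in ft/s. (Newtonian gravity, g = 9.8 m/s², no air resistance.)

h = 507.2 ft × 0.3048 = 154.595 m
v = √(2gh) = √(2 × 9.8 × 154.595) = 55.046 m/s
v = 55.046 m/s / 0.3048 = 180.6 ft/s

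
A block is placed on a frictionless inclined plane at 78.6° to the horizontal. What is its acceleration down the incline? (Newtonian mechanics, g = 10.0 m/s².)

a = g sin(θ) = 10.0 × sin(78.6°) = 10.0 × 0.9803 = 9.8 m/s²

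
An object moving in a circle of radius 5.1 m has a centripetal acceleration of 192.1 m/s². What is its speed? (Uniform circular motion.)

v = √(a_c × r) = √(192.1 × 5.1) = 31.3 m/s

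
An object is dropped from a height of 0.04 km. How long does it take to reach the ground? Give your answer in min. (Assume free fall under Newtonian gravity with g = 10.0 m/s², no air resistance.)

h = 0.04 km × 1000.0 = 40.0 m
t = √(2h/g) = √(2 × 40.0 / 10.0) = 2.82843 s
t = 2.82843 s / 60.0 = 0.04714 min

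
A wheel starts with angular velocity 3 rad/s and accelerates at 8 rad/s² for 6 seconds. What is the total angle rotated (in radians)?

θ = ω₀t + ½αt² = 3×6 + ½×8×6² = 162.0 rad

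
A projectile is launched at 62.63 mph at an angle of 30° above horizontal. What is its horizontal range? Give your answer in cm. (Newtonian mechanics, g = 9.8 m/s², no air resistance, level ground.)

v₀ = 62.63 mph × 0.44704 = 27.9981 m/s
R = v₀² × sin(2θ) / g = 27.9981² × sin(2 × 30°) / 9.8 = 783.894 × 0.866025 / 9.8 = 69.2726 m
R = 69.2726 m / 0.01 = 6927 cm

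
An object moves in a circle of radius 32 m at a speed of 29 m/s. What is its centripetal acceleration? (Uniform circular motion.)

a_c = v²/r = 29²/32 = 841/32 = 26.28 m/s²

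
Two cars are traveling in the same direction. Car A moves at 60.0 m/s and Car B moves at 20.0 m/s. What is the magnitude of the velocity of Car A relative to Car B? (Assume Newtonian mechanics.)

v_rel = |v_A - v_B| = |60.0 - 20.0| = 40.0 m/s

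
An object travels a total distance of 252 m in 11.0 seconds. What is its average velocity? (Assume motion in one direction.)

v_avg = Δd / Δt = 252 / 11.0 = 22.91 m/s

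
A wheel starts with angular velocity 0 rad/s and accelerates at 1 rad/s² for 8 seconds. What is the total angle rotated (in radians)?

θ = ω₀t + ½αt² = 0×8 + ½×1×8² = 32.0 rad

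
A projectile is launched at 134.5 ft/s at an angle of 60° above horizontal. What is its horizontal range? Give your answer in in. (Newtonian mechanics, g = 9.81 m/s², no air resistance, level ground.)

v₀ = 134.5 ft/s × 0.3048 = 40.9956 m/s
R = v₀² × sin(2θ) / g = 40.9956² × sin(2 × 60°) / 9.81 = 1680.64 × 0.866025 / 9.81 = 148.367 m
R = 148.367 m / 0.0254 = 5841 in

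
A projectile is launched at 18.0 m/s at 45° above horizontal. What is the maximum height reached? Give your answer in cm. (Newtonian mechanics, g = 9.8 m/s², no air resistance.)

H = v₀² × sin²(θ) / (2g) = 18.0² × sin(45°)² / (2 × 9.8) = 324.0 × 0.5 / 19.6 = 8.26531 m
H = 8.26531 m / 0.01 = 826.5 cm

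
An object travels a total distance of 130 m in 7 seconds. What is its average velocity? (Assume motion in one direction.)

v_avg = Δd / Δt = 130 / 7 = 18.57 m/s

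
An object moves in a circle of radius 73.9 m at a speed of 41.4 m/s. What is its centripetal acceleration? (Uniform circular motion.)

a_c = v²/r = 41.4²/73.9 = 1713.96/73.9 = 23.19 m/s²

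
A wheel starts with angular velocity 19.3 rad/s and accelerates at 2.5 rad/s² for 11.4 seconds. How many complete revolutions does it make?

θ = ω₀t + ½αt² = 19.3×11.4 + ½×2.5×11.4² = 382.47 rad
Total revolutions = θ/(2π) = 382.47/(2π) = 60.87
Complete revolutions = ⌊60.87⌋ = 60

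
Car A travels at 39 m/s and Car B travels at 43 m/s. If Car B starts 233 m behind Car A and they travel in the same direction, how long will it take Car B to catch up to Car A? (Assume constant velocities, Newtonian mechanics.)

Relative speed: v_rel = 43 - 39 = 4 m/s
Time to catch: t = d₀/v_rel = 233/4 = 58.25 s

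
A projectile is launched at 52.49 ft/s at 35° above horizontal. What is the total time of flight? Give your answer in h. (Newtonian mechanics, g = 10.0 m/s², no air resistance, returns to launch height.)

v₀ = 52.49 ft/s × 0.3048 = 15.999 m/s
T = 2 × v₀ × sin(θ) / g = 2 × 15.999 × sin(35°) / 10.0 = 2 × 15.999 × 0.573576 / 10.0 = 1.83533 s
T = 1.83533 s / 3600.0 = 0.0005098 h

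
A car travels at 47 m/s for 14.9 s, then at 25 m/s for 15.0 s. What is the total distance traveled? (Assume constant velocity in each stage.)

d₁ = v₁t₁ = 47 × 14.9 = 700.3 m
d₂ = v₂t₂ = 25 × 15.0 = 375.0 m
d_total = 700.3 + 375.0 = 1075.3 m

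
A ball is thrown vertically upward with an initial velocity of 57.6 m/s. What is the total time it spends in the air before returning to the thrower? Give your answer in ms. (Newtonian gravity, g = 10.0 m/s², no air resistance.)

t_total = 2 × v₀ / g = 2 × 57.6 / 10.0 = 11.52 s
t_total = 11.52 s / 0.001 = 11520 ms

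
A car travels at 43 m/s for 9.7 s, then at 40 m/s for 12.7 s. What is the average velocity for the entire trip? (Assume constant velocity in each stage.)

d₁ = v₁t₁ = 43 × 9.7 = 417.1 m
d₂ = v₂t₂ = 40 × 12.7 = 508.0 m
d_total = 925.1 m, t_total = 22.4 s
v_avg = d_total/t_total = 925.1/22.4 = 41.3 m/s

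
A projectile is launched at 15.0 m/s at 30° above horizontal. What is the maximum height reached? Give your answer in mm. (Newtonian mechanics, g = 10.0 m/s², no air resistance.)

H = v₀² × sin²(θ) / (2g) = 15.0² × sin(30°)² / (2 × 10.0) = 225.0 × 0.25 / 20.0 = 2.8125 m
H = 2.8125 m / 0.001 = 2812 mm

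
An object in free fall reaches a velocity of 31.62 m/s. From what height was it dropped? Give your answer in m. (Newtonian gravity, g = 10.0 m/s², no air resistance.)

h = v² / (2g) = 31.62² / (2 × 10.0) = 49.99 m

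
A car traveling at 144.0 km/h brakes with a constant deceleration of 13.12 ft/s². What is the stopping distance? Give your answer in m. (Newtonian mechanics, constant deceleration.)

v₀ = 144.0 km/h × 0.2777777777777778 = 40.0 m/s
a = 13.12 ft/s² × 0.3048 = 3.99898 m/s²
d = v₀² / (2a) = 40.0² / (2 × 3.99898) = 1600.0 / 7.99796 = 200.1 m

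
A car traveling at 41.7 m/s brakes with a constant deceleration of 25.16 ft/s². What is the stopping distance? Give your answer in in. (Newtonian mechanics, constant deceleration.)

a = 25.16 ft/s² × 0.3048 = 7.66877 m/s²
d = v₀² / (2a) = 41.7² / (2 × 7.66877) = 1738.89 / 15.3375 = 113.375 m
d = 113.375 m / 0.0254 = 4464 in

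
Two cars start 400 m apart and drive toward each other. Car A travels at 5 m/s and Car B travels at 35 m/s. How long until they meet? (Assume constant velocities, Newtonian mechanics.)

Combined speed: v_combined = 5 + 35 = 40 m/s
Time to meet: t = d/v_combined = 400/40 = 10.0 s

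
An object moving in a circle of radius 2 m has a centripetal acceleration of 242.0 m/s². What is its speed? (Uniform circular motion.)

v = √(a_c × r) = √(242.0 × 2) = 22.0 m/s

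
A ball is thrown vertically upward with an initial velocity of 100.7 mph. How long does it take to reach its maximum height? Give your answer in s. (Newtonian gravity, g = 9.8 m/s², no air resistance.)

v₀ = 100.7 mph × 0.44704 = 45.0169 m/s
t_up = v₀ / g = 45.0169 / 9.8 = 4.594 s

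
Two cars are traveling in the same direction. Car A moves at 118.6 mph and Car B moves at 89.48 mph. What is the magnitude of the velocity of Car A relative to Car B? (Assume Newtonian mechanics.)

v_rel = |v_A - v_B| = |118.6 - 89.48| = 29.12 mph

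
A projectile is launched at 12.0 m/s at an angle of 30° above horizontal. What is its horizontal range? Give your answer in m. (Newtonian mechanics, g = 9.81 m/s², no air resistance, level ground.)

R = v₀² × sin(2θ) / g = 12.0² × sin(2 × 30°) / 9.81 = 144.0 × 0.866025 / 9.81 = 12.71 m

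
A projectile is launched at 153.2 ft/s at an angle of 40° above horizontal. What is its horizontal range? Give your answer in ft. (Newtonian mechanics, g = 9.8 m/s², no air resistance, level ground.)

v₀ = 153.2 ft/s × 0.3048 = 46.6954 m/s
R = v₀² × sin(2θ) / g = 46.6954² × sin(2 × 40°) / 9.8 = 2180.46 × 0.984808 / 9.8 = 219.116 m
R = 219.116 m / 0.3048 = 718.9 ft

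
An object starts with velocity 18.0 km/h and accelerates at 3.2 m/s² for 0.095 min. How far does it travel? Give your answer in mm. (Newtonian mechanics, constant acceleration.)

v₀ = 18.0 km/h × 0.2777777777777778 = 5.0 m/s
t = 0.095 min × 60.0 = 5.7 s
d = v₀ × t + ½ × a × t² = 5.0 × 5.7 + 0.5 × 3.2 × 5.7² = 80.484 m
d = 80.484 m / 0.001 = 80480 mm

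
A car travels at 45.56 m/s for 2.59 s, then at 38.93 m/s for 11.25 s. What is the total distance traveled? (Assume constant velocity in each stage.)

d₁ = v₁t₁ = 45.56 × 2.59 = 118.0004 m
d₂ = v₂t₂ = 38.93 × 11.25 = 437.9625 m
d_total = 118.0004 + 437.9625 = 555.96 m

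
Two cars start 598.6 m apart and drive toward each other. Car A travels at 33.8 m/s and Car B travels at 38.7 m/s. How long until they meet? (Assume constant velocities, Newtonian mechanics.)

Combined speed: v_combined = 33.8 + 38.7 = 72.5 m/s
Time to meet: t = d/v_combined = 598.6/72.5 = 8.26 s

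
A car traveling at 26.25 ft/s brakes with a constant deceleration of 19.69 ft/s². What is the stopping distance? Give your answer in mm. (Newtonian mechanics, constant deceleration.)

v₀ = 26.25 ft/s × 0.3048 = 8.001 m/s
a = 19.69 ft/s² × 0.3048 = 6.00151 m/s²
d = v₀² / (2a) = 8.001² / (2 × 6.00151) = 64.016 / 12.003 = 5.33333 m
d = 5.33333 m / 0.001 = 5333 mm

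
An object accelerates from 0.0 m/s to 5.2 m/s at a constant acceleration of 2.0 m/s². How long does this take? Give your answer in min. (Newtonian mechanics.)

t = (v - v₀) / a = (5.2 - 0.0) / 2.0 = 2.6 s
t = 2.6 s / 60.0 = 0.04333 min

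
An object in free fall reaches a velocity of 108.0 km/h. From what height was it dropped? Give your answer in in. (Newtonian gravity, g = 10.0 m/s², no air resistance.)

v = 108.0 km/h × 0.2777777777777778 = 30.0 m/s
h = v² / (2g) = 30.0² / (2 × 10.0) = 45.0 m
h = 45.0 m / 0.0254 = 1772 in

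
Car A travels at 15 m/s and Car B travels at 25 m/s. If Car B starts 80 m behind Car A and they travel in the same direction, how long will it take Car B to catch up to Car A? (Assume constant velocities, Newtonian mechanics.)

Relative speed: v_rel = 25 - 15 = 10 m/s
Time to catch: t = d₀/v_rel = 80/10 = 8.0 s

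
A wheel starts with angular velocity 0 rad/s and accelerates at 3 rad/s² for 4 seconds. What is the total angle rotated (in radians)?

θ = ω₀t + ½αt² = 0×4 + ½×3×4² = 24.0 rad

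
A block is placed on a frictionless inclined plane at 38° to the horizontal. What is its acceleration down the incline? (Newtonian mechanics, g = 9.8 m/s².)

a = g sin(θ) = 9.8 × sin(38°) = 9.8 × 0.6157 = 6.03 m/s²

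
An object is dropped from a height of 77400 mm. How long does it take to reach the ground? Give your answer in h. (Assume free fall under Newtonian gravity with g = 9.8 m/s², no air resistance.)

h = 77400 mm × 0.001 = 77.4 m
t = √(2h/g) = √(2 × 77.4 / 9.8) = 3.97441 s
t = 3.97441 s / 3600.0 = 0.001104 h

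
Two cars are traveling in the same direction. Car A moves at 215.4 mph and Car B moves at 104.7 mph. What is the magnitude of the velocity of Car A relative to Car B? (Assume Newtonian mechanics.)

v_rel = |v_A - v_B| = |215.4 - 104.7| = 110.7 mph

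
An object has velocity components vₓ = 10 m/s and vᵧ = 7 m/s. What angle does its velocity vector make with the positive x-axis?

θ = arctan(vᵧ/vₓ) = arctan(7/10) = 34.99°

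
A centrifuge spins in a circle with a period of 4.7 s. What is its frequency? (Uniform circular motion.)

f = 1/T = 1/4.7 = 0.2128 Hz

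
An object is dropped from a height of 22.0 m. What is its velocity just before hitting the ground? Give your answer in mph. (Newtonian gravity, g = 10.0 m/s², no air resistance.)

v = √(2gh) = √(2 × 10.0 × 22.0) = 20.9762 m/s
v = 20.9762 m/s / 0.44704 = 46.92 mph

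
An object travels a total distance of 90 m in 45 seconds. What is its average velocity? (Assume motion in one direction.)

v_avg = Δd / Δt = 90 / 45 = 2.0 m/s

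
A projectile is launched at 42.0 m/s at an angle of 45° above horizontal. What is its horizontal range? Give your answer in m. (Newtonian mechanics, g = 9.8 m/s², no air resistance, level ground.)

R = v₀² × sin(2θ) / g = 42.0² × sin(2 × 45°) / 9.8 = 1764.0 × 1.0 / 9.8 = 180.0 m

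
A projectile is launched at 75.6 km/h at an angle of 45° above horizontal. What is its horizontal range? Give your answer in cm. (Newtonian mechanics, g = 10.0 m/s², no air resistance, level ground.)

v₀ = 75.6 km/h × 0.2777777777777778 = 21.0 m/s
R = v₀² × sin(2θ) / g = 21.0² × sin(2 × 45°) / 10.0 = 441.0 × 1.0 / 10.0 = 44.1 m
R = 44.1 m / 0.01 = 4410 cm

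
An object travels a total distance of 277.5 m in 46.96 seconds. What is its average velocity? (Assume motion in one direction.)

v_avg = Δd / Δt = 277.5 / 46.96 = 5.91 m/s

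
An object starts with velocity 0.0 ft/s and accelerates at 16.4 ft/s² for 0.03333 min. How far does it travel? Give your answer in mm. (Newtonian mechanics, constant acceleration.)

v₀ = 0.0 ft/s × 0.3048 = 0.0 m/s
a = 16.4 ft/s² × 0.3048 = 4.99872 m/s²
t = 0.03333 min × 60.0 = 1.9998 s
d = v₀ × t + ½ × a × t² = 0.0 × 1.9998 + 0.5 × 4.99872 × 1.9998² = 9.99544 m
d = 9.99544 m / 0.001 = 9995 mm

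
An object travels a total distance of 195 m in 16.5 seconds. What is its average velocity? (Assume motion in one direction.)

v_avg = Δd / Δt = 195 / 16.5 = 11.82 m/s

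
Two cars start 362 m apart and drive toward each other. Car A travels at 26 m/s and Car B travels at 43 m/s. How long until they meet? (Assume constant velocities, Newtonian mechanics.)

Combined speed: v_combined = 26 + 43 = 69 m/s
Time to meet: t = d/v_combined = 362/69 = 5.25 s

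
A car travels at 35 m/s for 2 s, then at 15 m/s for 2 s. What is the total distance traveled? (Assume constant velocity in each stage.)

d₁ = v₁t₁ = 35 × 2 = 70 m
d₂ = v₂t₂ = 15 × 2 = 30 m
d_total = 70 + 30 = 100 m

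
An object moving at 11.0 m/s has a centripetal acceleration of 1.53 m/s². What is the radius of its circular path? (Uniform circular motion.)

r = v²/a_c = 11.0²/1.53 = 79.08 m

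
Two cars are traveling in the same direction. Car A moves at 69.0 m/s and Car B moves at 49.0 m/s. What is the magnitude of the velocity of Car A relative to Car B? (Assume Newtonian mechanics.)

v_rel = |v_A - v_B| = |69.0 - 49.0| = 20.0 m/s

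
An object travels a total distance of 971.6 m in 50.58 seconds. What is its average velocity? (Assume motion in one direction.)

v_avg = Δd / Δt = 971.6 / 50.58 = 19.21 m/s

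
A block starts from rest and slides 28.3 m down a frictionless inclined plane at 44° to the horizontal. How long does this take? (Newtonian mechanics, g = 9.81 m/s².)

a = g sin(θ) = 9.81 × sin(44°) = 6.8146 m/s²
t = √(2d/a) = √(2 × 28.3 / 6.8146) = 2.88 s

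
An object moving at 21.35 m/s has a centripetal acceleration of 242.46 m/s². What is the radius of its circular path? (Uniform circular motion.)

r = v²/a_c = 21.35²/242.46 = 1.88 m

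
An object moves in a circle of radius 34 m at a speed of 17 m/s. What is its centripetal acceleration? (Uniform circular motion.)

a_c = v²/r = 17²/34 = 289/34 = 8.5 m/s²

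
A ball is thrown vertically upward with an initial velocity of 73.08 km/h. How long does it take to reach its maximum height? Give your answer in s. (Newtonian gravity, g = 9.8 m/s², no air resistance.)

v₀ = 73.08 km/h × 0.2777777777777778 = 20.3 m/s
t_up = v₀ / g = 20.3 / 9.8 = 2.071 s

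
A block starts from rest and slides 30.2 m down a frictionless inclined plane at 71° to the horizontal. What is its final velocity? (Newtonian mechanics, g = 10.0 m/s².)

a = g sin(θ) = 10.0 × sin(71°) = 9.4552 m/s²
v = √(2ad) = √(2 × 9.4552 × 30.2) = 23.9 m/s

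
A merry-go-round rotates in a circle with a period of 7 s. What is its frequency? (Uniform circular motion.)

f = 1/T = 1/7 = 0.1429 Hz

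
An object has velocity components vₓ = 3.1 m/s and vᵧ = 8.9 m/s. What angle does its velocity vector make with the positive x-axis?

θ = arctan(vᵧ/vₓ) = arctan(8.9/3.1) = 70.8°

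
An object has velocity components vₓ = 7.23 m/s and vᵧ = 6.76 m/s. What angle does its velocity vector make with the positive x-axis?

θ = arctan(vᵧ/vₓ) = arctan(6.76/7.23) = 43.08°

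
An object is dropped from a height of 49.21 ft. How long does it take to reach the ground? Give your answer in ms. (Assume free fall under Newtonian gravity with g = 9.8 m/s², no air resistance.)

h = 49.21 ft × 0.3048 = 14.9992 m
t = √(2h/g) = √(2 × 14.9992 / 9.8) = 1.74959 s
t = 1.74959 s / 0.001 = 1750 ms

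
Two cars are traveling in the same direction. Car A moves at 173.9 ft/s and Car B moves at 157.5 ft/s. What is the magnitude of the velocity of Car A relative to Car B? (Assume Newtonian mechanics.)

v_rel = |v_A - v_B| = |173.9 - 157.5| = 16.4 ft/s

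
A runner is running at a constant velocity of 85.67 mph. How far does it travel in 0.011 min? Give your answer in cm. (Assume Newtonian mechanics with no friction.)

v = 85.67 mph × 0.44704 = 38.2979 m/s
t = 0.011 min × 60.0 = 0.66 s
d = v × t = 38.2979 × 0.66 = 25.2766 m
d = 25.2766 m / 0.01 = 2528 cm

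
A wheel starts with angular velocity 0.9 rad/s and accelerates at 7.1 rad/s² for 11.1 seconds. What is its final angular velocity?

ω = ω₀ + αt = 0.9 + 7.1 × 11.1 = 79.71 rad/s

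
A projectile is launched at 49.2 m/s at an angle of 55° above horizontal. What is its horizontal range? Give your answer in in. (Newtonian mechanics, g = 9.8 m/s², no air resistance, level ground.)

R = v₀² × sin(2θ) / g = 49.2² × sin(2 × 55°) / 9.8 = 2420.64 × 0.939693 / 9.8 = 232.108 m
R = 232.108 m / 0.0254 = 9138 in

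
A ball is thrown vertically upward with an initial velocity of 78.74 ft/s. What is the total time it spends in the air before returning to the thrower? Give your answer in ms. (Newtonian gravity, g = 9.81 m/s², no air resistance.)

v₀ = 78.74 ft/s × 0.3048 = 24.0 m/s
t_total = 2 × v₀ / g = 2 × 24.0 / 9.81 = 4.89297 s
t_total = 4.89297 s / 0.001 = 4893 ms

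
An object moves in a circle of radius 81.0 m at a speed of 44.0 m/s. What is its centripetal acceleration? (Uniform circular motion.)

a_c = v²/r = 44.0²/81.0 = 1936.0/81.0 = 23.9 m/s²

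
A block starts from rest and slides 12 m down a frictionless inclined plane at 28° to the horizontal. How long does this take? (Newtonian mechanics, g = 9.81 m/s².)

a = g sin(θ) = 9.81 × sin(28°) = 4.6055 m/s²
t = √(2d/a) = √(2 × 12 / 4.6055) = 2.28 s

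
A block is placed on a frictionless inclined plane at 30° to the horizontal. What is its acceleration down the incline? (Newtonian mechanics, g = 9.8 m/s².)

a = g sin(θ) = 9.8 × sin(30°) = 9.8 × 0.5 = 4.9 m/s²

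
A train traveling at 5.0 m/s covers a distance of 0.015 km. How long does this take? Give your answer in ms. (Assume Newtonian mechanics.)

d = 0.015 km × 1000.0 = 15.0 m
t = d / v = 15.0 / 5.0 = 3.0 s
t = 3.0 s / 0.001 = 3000 ms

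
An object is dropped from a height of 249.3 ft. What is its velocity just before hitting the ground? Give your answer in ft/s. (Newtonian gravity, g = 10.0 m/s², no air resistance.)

h = 249.3 ft × 0.3048 = 75.9866 m
v = √(2gh) = √(2 × 10.0 × 75.9866) = 38.9837 m/s
v = 38.9837 m/s / 0.3048 = 127.9 ft/s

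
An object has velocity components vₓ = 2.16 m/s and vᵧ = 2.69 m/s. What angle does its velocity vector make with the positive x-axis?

θ = arctan(vᵧ/vₓ) = arctan(2.69/2.16) = 51.24°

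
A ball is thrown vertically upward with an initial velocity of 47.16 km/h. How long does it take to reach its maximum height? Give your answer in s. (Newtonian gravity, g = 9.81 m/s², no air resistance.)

v₀ = 47.16 km/h × 0.2777777777777778 = 13.1 m/s
t_up = v₀ / g = 13.1 / 9.81 = 1.335 s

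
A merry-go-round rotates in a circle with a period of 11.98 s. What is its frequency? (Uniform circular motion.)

f = 1/T = 1/11.98 = 0.0835 Hz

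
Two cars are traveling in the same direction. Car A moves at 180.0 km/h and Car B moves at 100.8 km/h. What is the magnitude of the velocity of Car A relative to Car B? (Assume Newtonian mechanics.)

v_rel = |v_A - v_B| = |180.0 - 100.8| = 79.2 km/h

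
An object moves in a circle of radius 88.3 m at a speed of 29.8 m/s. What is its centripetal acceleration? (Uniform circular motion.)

a_c = v²/r = 29.8²/88.3 = 888.04/88.3 = 10.06 m/s²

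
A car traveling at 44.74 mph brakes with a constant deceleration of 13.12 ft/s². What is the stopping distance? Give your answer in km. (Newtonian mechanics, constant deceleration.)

v₀ = 44.74 mph × 0.44704 = 20.0006 m/s
a = 13.12 ft/s² × 0.3048 = 3.99898 m/s²
d = v₀² / (2a) = 20.0006² / (2 × 3.99898) = 400.024 / 7.99796 = 50.0158 m
d = 50.0158 m / 1000.0 = 0.05002 km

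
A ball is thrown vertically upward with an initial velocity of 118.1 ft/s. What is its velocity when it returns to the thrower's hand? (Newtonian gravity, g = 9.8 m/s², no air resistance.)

By conservation of energy (no air resistance), the ball returns to the throw height with the same speed as launch, but directed downward.
|v_ground| = v₀ = 118.1 ft/s
v_ground = 118.1 ft/s (downward)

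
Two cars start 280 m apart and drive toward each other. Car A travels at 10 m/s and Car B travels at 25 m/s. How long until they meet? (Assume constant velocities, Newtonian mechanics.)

Combined speed: v_combined = 10 + 25 = 35 m/s
Time to meet: t = d/v_combined = 280/35 = 8.0 s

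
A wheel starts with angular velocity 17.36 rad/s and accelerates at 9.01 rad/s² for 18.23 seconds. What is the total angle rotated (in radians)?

θ = ω₀t + ½αt² = 17.36×18.23 + ½×9.01×18.23² = 1813.63 rad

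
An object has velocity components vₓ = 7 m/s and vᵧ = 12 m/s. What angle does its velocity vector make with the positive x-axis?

θ = arctan(vᵧ/vₓ) = arctan(12/7) = 59.74°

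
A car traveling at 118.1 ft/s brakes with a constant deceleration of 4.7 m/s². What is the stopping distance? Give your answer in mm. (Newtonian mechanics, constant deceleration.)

v₀ = 118.1 ft/s × 0.3048 = 35.9969 m/s
d = v₀² / (2a) = 35.9969² / (2 × 4.7) = 1295.78 / 9.4 = 137.849 m
d = 137.849 m / 0.001 = 137800 mm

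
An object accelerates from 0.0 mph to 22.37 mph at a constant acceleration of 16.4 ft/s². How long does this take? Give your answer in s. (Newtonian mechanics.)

v₀ = 0.0 mph × 0.44704 = 0.0 m/s
v = 22.37 mph × 0.44704 = 10.0003 m/s
a = 16.4 ft/s² × 0.3048 = 4.99872 m/s²
t = (v - v₀) / a = (10.0003 - 0.0) / 4.99872 = 2.001 s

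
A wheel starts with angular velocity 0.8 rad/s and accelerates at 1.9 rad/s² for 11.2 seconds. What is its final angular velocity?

ω = ω₀ + αt = 0.8 + 1.9 × 11.2 = 22.08 rad/s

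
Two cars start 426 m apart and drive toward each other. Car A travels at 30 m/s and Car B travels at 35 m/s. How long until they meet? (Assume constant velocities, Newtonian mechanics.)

Combined speed: v_combined = 30 + 35 = 65 m/s
Time to meet: t = d/v_combined = 426/65 = 6.55 s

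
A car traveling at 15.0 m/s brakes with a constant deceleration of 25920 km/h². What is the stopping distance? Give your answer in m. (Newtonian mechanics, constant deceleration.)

a = 25920 km/h² × 7.716049382716049e-05 = 2.0 m/s²
d = v₀² / (2a) = 15.0² / (2 × 2.0) = 225.0 / 4.0 = 56.25 m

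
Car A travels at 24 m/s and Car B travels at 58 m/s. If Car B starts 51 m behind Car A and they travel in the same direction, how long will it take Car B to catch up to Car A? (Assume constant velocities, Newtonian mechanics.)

Relative speed: v_rel = 58 - 24 = 34 m/s
Time to catch: t = d₀/v_rel = 51/34 = 1.5 s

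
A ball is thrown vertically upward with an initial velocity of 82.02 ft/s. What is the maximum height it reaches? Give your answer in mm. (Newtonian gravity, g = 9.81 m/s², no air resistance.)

v₀ = 82.02 ft/s × 0.3048 = 24.9997 m/s
h_max = v₀² / (2g) = 24.9997² / (2 × 9.81) = 624.985 / 19.62 = 31.8545 m
h_max = 31.8545 m / 0.001 = 31850 mm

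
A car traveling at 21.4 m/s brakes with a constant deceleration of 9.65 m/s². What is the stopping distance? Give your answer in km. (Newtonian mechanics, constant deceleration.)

d = v₀² / (2a) = 21.4² / (2 × 9.65) = 457.96 / 19.3 = 23.7285 m
d = 23.7285 m / 1000.0 = 0.02373 km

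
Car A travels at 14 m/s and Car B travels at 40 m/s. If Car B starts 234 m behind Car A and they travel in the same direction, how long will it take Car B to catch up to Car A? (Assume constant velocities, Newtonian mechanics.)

Relative speed: v_rel = 40 - 14 = 26 m/s
Time to catch: t = d₀/v_rel = 234/26 = 9.0 s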